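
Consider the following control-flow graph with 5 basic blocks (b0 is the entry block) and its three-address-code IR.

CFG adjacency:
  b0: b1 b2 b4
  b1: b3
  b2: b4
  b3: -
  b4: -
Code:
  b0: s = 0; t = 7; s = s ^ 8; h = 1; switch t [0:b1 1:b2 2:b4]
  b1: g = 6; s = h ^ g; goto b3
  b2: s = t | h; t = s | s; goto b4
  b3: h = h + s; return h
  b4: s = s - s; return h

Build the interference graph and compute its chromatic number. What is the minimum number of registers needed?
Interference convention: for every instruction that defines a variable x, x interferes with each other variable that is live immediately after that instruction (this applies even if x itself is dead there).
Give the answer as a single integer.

Answer: 3

Derivation:
Per-block:
  b0 def {h,s,t} use ∅
  b1 def {g,s} use {h}
  b2 def {s,t} use {h,t}
  b3 def {h} use {h,s}
  b4 def {s} use {h,s}

Backward fixpoint:
  b0 li=∅ lo={h,s,t}
  b1 li={h} lo={h,s}
  b2 li={h,t} lo={h,s}
  b3 li={h,s} lo=∅
  b4 li={h,s} lo=∅

Conflict graph:
  g — {h}
  h — {g,s,t}
  s — {h,t}
  t — {h,s}

Colouring:
  {h,s,t} pairwise interfere (3-clique) ⇒ χ ≥ 3
  assign g→r1 h→r0 s→r1 t→r2 — no edge inside a register ⇒ χ ≤ 3
  χ = 3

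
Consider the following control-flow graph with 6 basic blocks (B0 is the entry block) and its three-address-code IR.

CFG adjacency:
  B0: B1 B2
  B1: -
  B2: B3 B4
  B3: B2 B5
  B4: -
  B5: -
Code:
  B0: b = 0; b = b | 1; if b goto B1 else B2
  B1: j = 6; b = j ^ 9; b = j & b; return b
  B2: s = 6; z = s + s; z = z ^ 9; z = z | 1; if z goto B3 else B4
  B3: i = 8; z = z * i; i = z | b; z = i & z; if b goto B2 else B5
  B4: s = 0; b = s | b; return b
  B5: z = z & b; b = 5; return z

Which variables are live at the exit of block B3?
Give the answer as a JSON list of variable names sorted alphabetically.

Answer: ["b", "z"]

Working:
Block summaries:
  B0 def {b} use ∅
  B1 def {b,j} use ∅
  B2 def {s,z} use ∅
  B3 def {i,z} use {b,z}
  B4 def {b,s} use {b}
  B5 def {b,z} use {b,z}

Live sets:
  B0 li=∅ lo={b}
  B1 li=∅ lo=∅
  B2 li={b} lo={b,z}
  B3 li={b,z} lo={b,z}
  B4 li={b} lo=∅
  B5 li={b,z} lo=∅

live-out(B3) = ["b", "z"]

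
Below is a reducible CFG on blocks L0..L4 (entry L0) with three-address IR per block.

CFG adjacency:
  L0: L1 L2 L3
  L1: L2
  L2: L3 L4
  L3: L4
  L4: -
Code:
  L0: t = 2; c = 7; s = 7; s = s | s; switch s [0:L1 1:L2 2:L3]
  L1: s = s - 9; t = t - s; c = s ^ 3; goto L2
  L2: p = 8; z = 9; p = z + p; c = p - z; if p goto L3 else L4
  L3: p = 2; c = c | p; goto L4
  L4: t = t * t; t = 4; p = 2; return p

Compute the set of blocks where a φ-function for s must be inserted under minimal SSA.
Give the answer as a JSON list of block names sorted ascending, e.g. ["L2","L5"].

idom tree: L1←L0 L2←L0 L3←L0 L4←L0
Dom at joins:
  L2: preds {L0,L1}: {L0} ∩ {L0,L1} = {L0}; idom=L0
  L3: preds {L0,L2}: {L0} ∩ {L0,L2} = {L0}; idom=L0
  L4: preds {L2,L3}: {L0,L2} ∩ {L0,L3} = {L0}; idom=L0

Frontier:
  join L2 pred L0: · stop@L0
  join L2 pred L1: L1 stop@L0
  join L3 pred L0: · stop@L0
  join L3 pred L2: L2 stop@L0
  join L4 pred L2: L2 stop@L0
  join L4 pred L3: L3 stop@L0
  L0: DF=∅
  L1: DF={L2}
  L2: DF={L3,L4}
  L3: DF={L4}
  L4: DF=∅

φ for s: defs {L0,L1}
  DF⁺ = {L2,L3,L4}

Answer: ["L2", "L3", "L4"]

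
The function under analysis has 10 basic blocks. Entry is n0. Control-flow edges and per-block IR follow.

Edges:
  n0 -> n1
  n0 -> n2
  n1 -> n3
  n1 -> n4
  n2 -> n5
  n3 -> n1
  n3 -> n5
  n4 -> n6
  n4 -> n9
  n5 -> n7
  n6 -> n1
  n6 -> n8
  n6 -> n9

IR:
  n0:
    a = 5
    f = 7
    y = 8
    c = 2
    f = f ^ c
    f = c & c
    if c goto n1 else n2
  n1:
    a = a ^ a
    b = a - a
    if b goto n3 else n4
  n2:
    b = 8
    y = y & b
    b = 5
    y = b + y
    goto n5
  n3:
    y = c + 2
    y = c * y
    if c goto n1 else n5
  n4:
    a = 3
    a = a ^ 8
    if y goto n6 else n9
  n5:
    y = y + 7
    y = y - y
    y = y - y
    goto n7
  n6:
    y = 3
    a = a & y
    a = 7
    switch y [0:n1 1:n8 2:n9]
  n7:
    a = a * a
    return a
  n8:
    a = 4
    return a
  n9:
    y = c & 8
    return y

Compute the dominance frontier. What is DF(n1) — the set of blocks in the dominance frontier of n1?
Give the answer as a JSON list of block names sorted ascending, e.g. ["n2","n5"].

Answer: ["n1", "n5"]

Derivation:
idom tree: n1←n0 n2←n0 n3←n1 n4←n1 n5←n0 n6←n4 n7←n5 n8←n6 n9←n4
Dom∩ at merges:
  n1: preds {n0,n3,n6}: {n0} ∩ {n0,n1,n3} ∩ {n0,n1,n4,n6} = {n0}; idom=n0
  n5: preds {n2,n3}: {n0,n2} ∩ {n0,n1,n3} = {n0}; idom=n0
  n9: preds {n4,n6}: {n0,n1,n4} ∩ {n0,n1,n4,n6} = {n0,n1,n4}; idom=n4

DF walk-up:
  n1←n0: walk · to n0
  n1←n3: walk n3→n1 to n0
  n1←n6: walk n6→n4→n1 to n0
  n5←n2: walk n2 to n0
  n5←n3: walk n3→n1 to n0
  n9←n4: walk · to n4
  n9←n6: walk n6 to n4
  DF(n0)=∅
  DF(n1)={n1,n5}
  DF(n2)={n5}
  DF(n3)={n1,n5}
  DF(n4)={n1}
  DF(n5)=∅
  DF(n6)={n1,n9}
  DF(n7)=∅
  DF(n8)=∅
  DF(n9)=∅

DF(n1) = ["n1", "n5"]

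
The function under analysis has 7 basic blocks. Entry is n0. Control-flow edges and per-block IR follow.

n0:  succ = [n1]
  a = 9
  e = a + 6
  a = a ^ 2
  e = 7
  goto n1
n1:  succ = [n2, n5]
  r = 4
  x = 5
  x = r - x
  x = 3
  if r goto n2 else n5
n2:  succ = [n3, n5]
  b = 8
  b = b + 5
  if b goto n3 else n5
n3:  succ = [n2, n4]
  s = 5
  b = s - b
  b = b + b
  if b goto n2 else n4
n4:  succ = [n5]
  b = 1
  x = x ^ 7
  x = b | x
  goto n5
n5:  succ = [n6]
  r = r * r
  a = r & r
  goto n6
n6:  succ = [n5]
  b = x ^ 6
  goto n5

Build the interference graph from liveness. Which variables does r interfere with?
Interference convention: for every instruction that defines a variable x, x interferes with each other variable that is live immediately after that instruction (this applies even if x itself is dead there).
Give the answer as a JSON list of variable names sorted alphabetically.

Block summaries:
  n0 def {a,e} use ∅
  n1 def {r,x} use ∅
  n2 def {b} use ∅
  n3 def {b,s} use {b}
  n4 def {b,x} use {x}
  n5 def {a,r} use {r}
  n6 def {b} use {x}

Liveness:
  live n0: ∅→∅
  live n1: ∅→{r,x}
  live n2: {r,x}→{b,r,x}
  live n3: {b,r,x}→{r,x}
  live n4: {r,x}→{r,x}
  live n5: {r,x}→{r,x}
  live n6: {r,x}→{r,x}

Conflict graph:
  a: {e,r,x}
  b: {r,s,x}
  e: {a}
  r: {a,b,s,x}
  s: {b,r,x}
  x: {a,b,r,s}

N(r) = ["a", "b", "s", "x"]

Answer: ["a", "b", "s", "x"]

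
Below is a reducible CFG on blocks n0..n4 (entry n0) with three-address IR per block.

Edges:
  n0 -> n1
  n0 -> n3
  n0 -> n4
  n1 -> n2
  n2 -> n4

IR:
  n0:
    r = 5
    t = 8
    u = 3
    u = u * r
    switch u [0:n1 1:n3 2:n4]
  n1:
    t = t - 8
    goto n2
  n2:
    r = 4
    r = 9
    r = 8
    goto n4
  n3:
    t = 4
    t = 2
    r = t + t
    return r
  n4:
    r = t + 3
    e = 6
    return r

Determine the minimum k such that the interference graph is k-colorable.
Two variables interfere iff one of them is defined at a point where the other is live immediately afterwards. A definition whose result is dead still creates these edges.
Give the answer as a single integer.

Answer: 3

Analysis:
def/use:
  n0: {r,t,u} / ∅
  n1: {t} / {t}
  n2: {r} / ∅
  n3: {r,t} / ∅
  n4: {e,r} / {t}

Backward fixpoint:
  live n0: ∅→{t}
  live n1: {t}→{t}
  live n2: {t}→{t}
  live n3: ∅→∅
  live n4: {t}→∅

Interference:
  e — {r}
  r — {e,t,u}
  t — {r,u}
  u — {r,t}

Chromatic number:
  {r,t,u} pairwise interfere (3-clique) ⇒ χ ≥ 3
  3-colouring: c0={r}  c1={e,t}  c2={u}
  χ = 3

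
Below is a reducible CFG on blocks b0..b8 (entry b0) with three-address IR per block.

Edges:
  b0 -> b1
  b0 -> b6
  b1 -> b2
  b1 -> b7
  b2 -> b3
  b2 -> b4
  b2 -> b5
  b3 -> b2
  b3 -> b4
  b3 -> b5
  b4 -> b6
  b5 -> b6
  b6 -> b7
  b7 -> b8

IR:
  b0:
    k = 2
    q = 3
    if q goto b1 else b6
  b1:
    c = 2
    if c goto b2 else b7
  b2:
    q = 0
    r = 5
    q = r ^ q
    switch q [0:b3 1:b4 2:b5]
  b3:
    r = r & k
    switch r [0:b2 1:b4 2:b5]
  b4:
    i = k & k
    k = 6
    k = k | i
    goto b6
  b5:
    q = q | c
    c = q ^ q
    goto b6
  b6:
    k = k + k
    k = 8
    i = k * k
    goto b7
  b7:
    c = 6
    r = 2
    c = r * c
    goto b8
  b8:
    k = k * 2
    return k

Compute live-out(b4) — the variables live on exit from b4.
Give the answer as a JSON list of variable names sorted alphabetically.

Answer: ["k"]

Analysis:
Block summaries:
  b0: def={k,q} ue=∅
  b1: def={c} ue=∅
  b2: def={q,r} ue=∅
  b3: def={r} ue={k,r}
  b4: def={i,k} ue={k}
  b5: def={c,q} ue={c,q}
  b6: def={i,k} ue={k}
  b7: def={c,r} ue=∅
  b8: def={k} ue={k}

Live sets:
  b0: in=∅ out={k}
  b1: in={k} out={c,k}
  b2: in={c,k} out={c,k,q,r}
  b3: in={c,k,q,r} out={c,k,q}
  b4: in={k} out={k}
  b5: in={c,k,q} out={k}
  b6: in={k} out={k}
  b7: in={k} out={k}
  b8: in={k} out=∅

live-out(b4) = ["k"]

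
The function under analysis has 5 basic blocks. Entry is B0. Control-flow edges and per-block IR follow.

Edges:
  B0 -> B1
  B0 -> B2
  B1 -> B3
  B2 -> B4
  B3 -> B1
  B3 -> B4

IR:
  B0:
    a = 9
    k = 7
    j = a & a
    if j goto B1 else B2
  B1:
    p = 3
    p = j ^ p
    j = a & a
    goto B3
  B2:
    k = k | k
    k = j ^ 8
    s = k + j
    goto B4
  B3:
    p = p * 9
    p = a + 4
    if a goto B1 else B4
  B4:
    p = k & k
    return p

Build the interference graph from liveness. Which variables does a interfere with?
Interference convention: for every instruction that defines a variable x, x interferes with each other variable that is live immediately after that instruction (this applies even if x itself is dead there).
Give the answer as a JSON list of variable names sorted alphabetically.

def/use:
  B0: {a,j,k} / ∅
  B1: {j,p} / {a,j}
  B2: {k,s} / {j,k}
  B3: {p} / {a,p}
  B4: {p} / {k}

Liveness:
  B0: in=∅ out={a,j,k}
  B1: in={a,j,k} out={a,j,k,p}
  B2: in={j,k} out={k}
  B3: in={a,j,k,p} out={a,j,k}
  B4: in={k} out=∅

Interference:
  a↔{j,k,p}
  j↔{a,k,p}
  k↔{a,j,p,s}
  p↔{a,j,k}
  s↔{k}

N(a) = ["j", "k", "p"]

Answer: ["j", "k", "p"]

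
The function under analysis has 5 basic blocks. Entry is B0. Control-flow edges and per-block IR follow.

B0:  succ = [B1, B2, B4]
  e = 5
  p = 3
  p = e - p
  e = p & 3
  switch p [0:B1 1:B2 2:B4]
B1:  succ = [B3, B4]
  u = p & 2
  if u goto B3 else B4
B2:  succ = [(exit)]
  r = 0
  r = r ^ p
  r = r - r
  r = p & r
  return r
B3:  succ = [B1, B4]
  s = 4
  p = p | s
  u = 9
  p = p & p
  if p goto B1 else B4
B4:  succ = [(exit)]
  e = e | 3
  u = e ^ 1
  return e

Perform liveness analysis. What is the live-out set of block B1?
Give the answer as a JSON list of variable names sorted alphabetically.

Block summaries:
  B0 def {e,p} use ∅
  B1 def {u} use {p}
  B2 def {r} use {p}
  B3 def {p,s,u} use {p}
  B4 def {e,u} use {e}

Backward fixpoint:
  live B0: ∅→{e,p}
  live B1: {e,p}→{e,p}
  live B2: {p}→∅
  live B3: {e,p}→{e,p}
  live B4: {e}→∅

live-out(B1) = ["e", "p"]

Answer: ["e", "p"]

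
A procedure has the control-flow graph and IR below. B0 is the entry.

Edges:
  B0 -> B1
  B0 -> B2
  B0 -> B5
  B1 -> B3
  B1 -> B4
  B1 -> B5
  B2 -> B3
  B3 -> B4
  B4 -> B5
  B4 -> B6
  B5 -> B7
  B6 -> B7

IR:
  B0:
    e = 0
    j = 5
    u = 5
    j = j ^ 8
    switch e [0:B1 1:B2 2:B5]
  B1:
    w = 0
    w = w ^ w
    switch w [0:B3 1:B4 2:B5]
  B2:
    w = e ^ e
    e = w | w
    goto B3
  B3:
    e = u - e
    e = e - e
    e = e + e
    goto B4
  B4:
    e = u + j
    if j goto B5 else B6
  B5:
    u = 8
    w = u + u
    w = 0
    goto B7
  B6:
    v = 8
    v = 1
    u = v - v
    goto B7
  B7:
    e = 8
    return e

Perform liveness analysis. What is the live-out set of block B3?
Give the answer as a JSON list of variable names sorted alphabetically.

Answer: ["j", "u"]

Working:
def/use:
  B0 def {e,j,u} use ∅
  B1 def {w} use ∅
  B2 def {e,w} use {e}
  B3 def {e} use {e,u}
  B4 def {e} use {j,u}
  B5 def {u,w} use ∅
  B6 def {u,v} use ∅
  B7 def {e} use ∅

Liveness:
  B0 li=∅ lo={e,j,u}
  B1 li={e,j,u} lo={e,j,u}
  B2 li={e,j,u} lo={e,j,u}
  B3 li={e,j,u} lo={j,u}
  B4 li={j,u} lo=∅
  B5 li=∅ lo=∅
  B6 li=∅ lo=∅
  B7 li=∅ lo=∅

live-out(B3) = ["j", "u"]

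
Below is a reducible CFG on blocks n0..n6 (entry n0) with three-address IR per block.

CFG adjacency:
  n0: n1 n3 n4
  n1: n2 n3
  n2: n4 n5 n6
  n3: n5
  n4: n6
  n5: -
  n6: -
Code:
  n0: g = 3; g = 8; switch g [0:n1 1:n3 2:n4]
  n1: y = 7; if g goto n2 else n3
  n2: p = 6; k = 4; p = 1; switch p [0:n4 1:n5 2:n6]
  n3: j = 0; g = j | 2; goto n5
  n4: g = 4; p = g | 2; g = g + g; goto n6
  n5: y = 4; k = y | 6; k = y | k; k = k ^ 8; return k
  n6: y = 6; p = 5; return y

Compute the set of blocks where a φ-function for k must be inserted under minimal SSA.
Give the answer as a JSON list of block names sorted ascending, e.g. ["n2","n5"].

Answer: ["n4", "n5", "n6"]

Derivation:
idom tree: n1←n0 n2←n1 n3←n0 n4←n0 n5←n0 n6←n0
Dom∩ at merges:
  n3: preds {n0,n1}: {n0} ∩ {n0,n1} = {n0}; idom=n0
  n4: preds {n0,n2}: {n0} ∩ {n0,n1,n2} = {n0}; idom=n0
  n5: preds {n2,n3}: {n0,n1,n2} ∩ {n0,n3} = {n0}; idom=n0
  n6: preds {n2,n4}: {n0,n1,n2} ∩ {n0,n4} = {n0}; idom=n0

Frontier:
  n3←n0: walk · to n0
  n3←n1: walk n1 to n0
  n4←n0: walk · to n0
  n4←n2: walk n2→n1 to n0
  n5←n2: walk n2→n1 to n0
  n5←n3: walk n3 to n0
  n6←n2: walk n2→n1 to n0
  n6←n4: walk n4 to n0
  DF(n0)=∅
  DF(n1)={n3,n4,n5,n6}
  DF(n2)={n4,n5,n6}
  DF(n3)={n5}
  DF(n4)={n6}
  DF(n5)=∅
  DF(n6)=∅

φ for k: defs {n2,n5}
  DF⁺ = {n4,n5,n6}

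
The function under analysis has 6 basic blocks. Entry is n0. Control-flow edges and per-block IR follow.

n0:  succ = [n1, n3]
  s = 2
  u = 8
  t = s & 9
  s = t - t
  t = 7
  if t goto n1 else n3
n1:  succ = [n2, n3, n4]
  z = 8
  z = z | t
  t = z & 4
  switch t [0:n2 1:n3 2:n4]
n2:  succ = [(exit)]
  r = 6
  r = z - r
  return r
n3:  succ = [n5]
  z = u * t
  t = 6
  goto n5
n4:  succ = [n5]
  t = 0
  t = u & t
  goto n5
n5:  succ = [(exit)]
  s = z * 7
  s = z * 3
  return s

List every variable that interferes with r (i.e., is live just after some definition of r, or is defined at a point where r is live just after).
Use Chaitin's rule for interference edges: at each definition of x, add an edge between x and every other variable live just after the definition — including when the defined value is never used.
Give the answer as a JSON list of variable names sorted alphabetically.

Answer: ["z"]

Derivation:
def/use:
  n0 def {s,t,u} use ∅
  n1 def {t,z} use {t}
  n2 def {r} use {z}
  n3 def {t,z} use {t,u}
  n4 def {t} use {u}
  n5 def {s} use {z}

Backward fixpoint:
  n0 li=∅ lo={t,u}
  n1 li={t,u} lo={t,u,z}
  n2 li={z} lo=∅
  n3 li={t,u} lo={z}
  n4 li={u,z} lo={z}
  n5 li={z} lo=∅

Interfere edges:
  r↔{z}
  s↔{u,z}
  t↔{u,z}
  u↔{s,t,z}
  z↔{r,s,t,u}

N(r) = ["z"]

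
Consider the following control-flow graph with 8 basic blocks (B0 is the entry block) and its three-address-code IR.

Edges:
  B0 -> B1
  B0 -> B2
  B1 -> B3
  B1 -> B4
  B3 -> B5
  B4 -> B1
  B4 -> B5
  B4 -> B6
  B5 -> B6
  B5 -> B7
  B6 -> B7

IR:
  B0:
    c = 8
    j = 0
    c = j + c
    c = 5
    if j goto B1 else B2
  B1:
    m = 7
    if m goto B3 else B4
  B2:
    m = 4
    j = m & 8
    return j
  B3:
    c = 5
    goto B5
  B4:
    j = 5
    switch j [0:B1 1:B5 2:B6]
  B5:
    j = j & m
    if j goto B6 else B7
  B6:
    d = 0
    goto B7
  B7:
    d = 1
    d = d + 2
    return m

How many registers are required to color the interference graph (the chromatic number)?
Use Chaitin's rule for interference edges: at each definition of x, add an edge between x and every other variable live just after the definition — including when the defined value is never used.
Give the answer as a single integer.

Answer: 3

Analysis:
def/use:
  B0: {c,j} / ∅
  B1: {m} / ∅
  B2: {j,m} / ∅
  B3: {c} / ∅
  B4: {j} / ∅
  B5: {j} / {j,m}
  B6: {d} / ∅
  B7: {d} / {m}

Live sets:
  live B0: ∅→{j}
  live B1: {j}→{j,m}
  live B2: ∅→∅
  live B3: {j,m}→{j,m}
  live B4: {m}→{j,m}
  live B5: {j,m}→{m}
  live B6: {m}→{m}
  live B7: {m}→∅

Interfere edges:
  c: {j,m}
  d: {m}
  j: {c,m}
  m: {c,d,j}

Registers:
  {c,j,m} pairwise interfere (3-clique) ⇒ χ ≥ 3
  3-colouring: R0={m}  R1={c,d}  R2={j}
  χ = 3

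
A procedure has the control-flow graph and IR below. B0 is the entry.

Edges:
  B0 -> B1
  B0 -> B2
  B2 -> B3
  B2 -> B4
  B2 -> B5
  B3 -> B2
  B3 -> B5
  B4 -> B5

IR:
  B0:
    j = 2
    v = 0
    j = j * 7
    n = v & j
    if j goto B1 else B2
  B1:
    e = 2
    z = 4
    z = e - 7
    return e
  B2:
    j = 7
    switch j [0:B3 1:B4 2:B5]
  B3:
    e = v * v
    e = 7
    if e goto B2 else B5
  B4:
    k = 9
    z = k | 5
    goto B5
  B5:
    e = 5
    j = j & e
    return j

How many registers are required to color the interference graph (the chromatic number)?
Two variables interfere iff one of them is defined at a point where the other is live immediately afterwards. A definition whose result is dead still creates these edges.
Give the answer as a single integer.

Answer: 3

Working:
def/use:
  B0: {j,n,v} / ∅
  B1: {e,z} / ∅
  B2: {j} / ∅
  B3: {e} / {v}
  B4: {k,z} / ∅
  B5: {e,j} / {j}

Liveness:
  B0: in=∅ out={v}
  B1: in=∅ out=∅
  B2: in={v} out={j,v}
  B3: in={j,v} out={j,v}
  B4: in={j} out={j}
  B5: in={j} out=∅

Interfere edges:
  e: {j,v,z}
  j: {e,k,n,v,z}
  k: {j}
  n: {j,v}
  v: {e,j,n}
  z: {e,j}

Colouring:
  clique {e,j,v} ⇒ need ≥ 3
  assign e→R1 j→R0 k→R1 n→R1 v→R2 z→R2 — no edge inside a register ⇒ χ ≤ 3
  χ = 3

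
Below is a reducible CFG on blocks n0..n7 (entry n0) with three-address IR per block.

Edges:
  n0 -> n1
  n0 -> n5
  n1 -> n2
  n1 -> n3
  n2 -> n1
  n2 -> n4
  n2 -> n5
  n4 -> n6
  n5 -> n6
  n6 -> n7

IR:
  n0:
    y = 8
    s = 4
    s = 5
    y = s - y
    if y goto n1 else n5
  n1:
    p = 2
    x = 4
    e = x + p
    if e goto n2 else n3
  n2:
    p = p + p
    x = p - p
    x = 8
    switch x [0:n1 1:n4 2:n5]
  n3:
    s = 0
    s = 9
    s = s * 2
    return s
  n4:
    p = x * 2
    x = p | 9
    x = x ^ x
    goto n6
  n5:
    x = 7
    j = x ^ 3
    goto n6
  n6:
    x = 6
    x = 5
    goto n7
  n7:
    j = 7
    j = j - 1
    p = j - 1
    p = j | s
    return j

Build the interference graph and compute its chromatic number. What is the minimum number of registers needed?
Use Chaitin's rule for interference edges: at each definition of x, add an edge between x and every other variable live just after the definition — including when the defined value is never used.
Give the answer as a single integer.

def/use:
  n0: {s,y} / ∅
  n1: {e,p,x} / ∅
  n2: {p,x} / {p}
  n3: {s} / ∅
  n4: {p,x} / {x}
  n5: {j,x} / ∅
  n6: {x} / ∅
  n7: {j,p} / {s}

Liveness:
  n0: in=∅ out={s}
  n1: in={s} out={p,s}
  n2: in={p,s} out={s,x}
  n3: in=∅ out=∅
  n4: in={s,x} out={s}
  n5: in={s} out={s}
  n6: in={s} out={s}
  n7: in={s} out=∅

Conflict graph:
  e: {p,s}
  j: {p,s}
  p: {e,j,s,x}
  s: {e,j,p,x,y}
  x: {p,s}
  y: {s}

Registers:
  clique {e,p,s} ⇒ need ≥ 3
  assign e→r2 j→r2 p→r1 s→r0 x→r2 y→r1 — no edge inside a register ⇒ χ ≤ 3
  χ = 3

Answer: 3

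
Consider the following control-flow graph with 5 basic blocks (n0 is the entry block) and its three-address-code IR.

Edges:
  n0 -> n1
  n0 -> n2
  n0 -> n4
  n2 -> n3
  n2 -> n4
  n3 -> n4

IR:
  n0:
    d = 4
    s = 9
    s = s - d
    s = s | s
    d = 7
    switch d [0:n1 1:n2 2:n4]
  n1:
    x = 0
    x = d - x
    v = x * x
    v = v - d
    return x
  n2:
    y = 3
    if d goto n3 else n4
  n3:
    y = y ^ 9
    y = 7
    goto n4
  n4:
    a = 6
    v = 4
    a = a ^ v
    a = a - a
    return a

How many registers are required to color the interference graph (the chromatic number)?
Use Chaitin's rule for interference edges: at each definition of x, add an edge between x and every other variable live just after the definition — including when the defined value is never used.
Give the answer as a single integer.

def/use:
  n0: {d,s} / ∅
  n1: {v,x} / {d}
  n2: {y} / {d}
  n3: {y} / {y}
  n4: {a,v} / ∅

Live sets:
  live n0: ∅→{d}
  live n1: {d}→∅
  live n2: {d}→{y}
  live n3: {y}→∅
  live n4: ∅→∅

Interfere edges:
  a: {v}
  d: {s,v,x,y}
  s: {d}
  v: {a,d,x}
  x: {d,v}
  y: {d}

Colouring:
  clique {d,v,x} ⇒ need ≥ 3
  assign a→c0 d→c0 s→c1 v→c1 x→c2 y→c1 — no edge inside a register ⇒ χ ≤ 3
  χ = 3

Answer: 3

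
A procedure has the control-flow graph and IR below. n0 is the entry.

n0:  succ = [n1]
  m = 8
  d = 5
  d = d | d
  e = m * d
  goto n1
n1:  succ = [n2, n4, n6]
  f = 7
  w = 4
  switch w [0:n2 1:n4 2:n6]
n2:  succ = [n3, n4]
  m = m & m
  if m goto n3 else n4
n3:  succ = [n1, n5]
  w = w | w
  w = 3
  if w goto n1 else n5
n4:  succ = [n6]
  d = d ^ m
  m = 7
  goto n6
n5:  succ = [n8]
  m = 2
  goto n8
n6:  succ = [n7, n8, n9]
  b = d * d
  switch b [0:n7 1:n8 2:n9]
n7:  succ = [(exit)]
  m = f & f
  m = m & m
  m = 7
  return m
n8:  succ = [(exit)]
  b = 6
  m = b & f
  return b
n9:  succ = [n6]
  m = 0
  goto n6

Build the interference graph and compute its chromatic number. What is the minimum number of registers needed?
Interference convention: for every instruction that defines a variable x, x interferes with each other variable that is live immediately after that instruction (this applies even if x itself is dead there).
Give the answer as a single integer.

def/use:
  n0 def {d,e,m} use ∅
  n1 def {f,w} use ∅
  n2 def {m} use {m}
  n3 def {w} use {w}
  n4 def {d,m} use {d,m}
  n5 def {m} use ∅
  n6 def {b} use {d}
  n7 def {m} use {f}
  n8 def {b,m} use {f}
  n9 def {m} use ∅

Live sets:
  live n0: ∅→{d,m}
  live n1: {d,m}→{d,f,m,w}
  live n2: {d,f,m,w}→{d,f,m,w}
  live n3: {d,f,m,w}→{d,f,m}
  live n4: {d,f,m}→{d,f}
  live n5: {f}→{f}
  live n6: {d,f}→{d,f}
  live n7: {f}→∅
  live n8: {f}→∅
  live n9: {d,f}→{d,f}

Conflict graph:
  b: {d,f,m}
  d: {b,e,f,m,w}
  e: {d,m}
  f: {b,d,m,w}
  m: {b,d,e,f,w}
  w: {d,f,m}

Colouring:
  {b,d,f,m} pairwise interfere (4-clique) ⇒ χ ≥ 4
  4-colouring: r0={d}  r1={m}  r2={e,f}  r3={b,w}
  χ = 4

Answer: 4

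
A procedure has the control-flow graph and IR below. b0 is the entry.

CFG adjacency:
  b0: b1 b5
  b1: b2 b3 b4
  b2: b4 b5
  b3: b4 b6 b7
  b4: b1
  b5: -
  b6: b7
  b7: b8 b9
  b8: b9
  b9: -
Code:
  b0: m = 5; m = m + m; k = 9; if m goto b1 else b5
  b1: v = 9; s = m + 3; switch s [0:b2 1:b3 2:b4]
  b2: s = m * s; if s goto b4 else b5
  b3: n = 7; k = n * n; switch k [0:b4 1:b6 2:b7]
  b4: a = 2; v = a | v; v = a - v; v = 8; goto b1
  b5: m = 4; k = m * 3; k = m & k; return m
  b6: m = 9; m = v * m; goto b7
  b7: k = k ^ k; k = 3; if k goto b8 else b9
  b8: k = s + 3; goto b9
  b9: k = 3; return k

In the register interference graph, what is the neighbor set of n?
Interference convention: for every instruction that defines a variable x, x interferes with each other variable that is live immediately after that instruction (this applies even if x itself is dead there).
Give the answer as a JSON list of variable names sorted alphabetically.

def/use:
  b0: {k,m} / ∅
  b1: {s,v} / {m}
  b2: {s} / {m,s}
  b3: {k,n} / ∅
  b4: {a,v} / {v}
  b5: {k,m} / ∅
  b6: {m} / {v}
  b7: {k} / {k}
  b8: {k} / {s}
  b9: {k} / ∅

Liveness:
  b0: in=∅ out={m}
  b1: in={m} out={m,s,v}
  b2: in={m,s,v} out={m,v}
  b3: in={m,s,v} out={k,m,s,v}
  b4: in={m,v} out={m}
  b5: in=∅ out=∅
  b6: in={k,s,v} out={k,s}
  b7: in={k,s} out={s}
  b8: in={s} out=∅
  b9: in=∅ out=∅

Interfere edges:
  a↔{m,v}
  k↔{m,s,v}
  m↔{a,k,n,s,v}
  n↔{m,s,v}
  s↔{k,m,n,v}
  v↔{a,k,m,n,s}

N(n) = ["m", "s", "v"]

Answer: ["m", "s", "v"]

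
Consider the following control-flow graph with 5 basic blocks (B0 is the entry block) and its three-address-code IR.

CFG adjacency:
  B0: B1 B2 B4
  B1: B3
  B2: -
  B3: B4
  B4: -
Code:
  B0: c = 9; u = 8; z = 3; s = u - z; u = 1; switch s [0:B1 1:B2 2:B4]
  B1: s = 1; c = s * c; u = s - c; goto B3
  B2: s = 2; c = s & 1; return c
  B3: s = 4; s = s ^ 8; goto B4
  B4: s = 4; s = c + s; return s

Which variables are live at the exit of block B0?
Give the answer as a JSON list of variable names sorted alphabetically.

Block summaries:
  B0: def={c,s,u,z} ue=∅
  B1: def={c,s,u} ue={c}
  B2: def={c,s} ue=∅
  B3: def={s} ue=∅
  B4: def={s} ue={c}

Liveness:
  live B0: ∅→{c}
  live B1: {c}→{c}
  live B2: ∅→∅
  live B3: {c}→{c}
  live B4: {c}→∅

live-out(B0) = ["c"]

Answer: ["c"]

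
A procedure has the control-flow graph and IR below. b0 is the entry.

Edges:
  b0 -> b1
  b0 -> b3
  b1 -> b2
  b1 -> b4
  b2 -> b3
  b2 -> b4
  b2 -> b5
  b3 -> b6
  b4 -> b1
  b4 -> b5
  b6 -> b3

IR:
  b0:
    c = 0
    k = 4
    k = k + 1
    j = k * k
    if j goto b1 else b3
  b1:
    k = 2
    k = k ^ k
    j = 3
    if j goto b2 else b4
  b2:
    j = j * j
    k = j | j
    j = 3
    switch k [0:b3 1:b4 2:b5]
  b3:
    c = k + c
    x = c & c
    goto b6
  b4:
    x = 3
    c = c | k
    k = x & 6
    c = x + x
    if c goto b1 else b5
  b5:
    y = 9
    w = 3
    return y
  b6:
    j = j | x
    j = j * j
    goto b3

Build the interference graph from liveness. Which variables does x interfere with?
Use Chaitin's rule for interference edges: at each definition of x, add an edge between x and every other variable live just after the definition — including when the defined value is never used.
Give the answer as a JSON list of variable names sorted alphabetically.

def/use:
  b0: {c,j,k} / ∅
  b1: {j,k} / ∅
  b2: {j,k} / {j}
  b3: {c,x} / {c,k}
  b4: {c,k,x} / {c,k}
  b5: {w,y} / ∅
  b6: {j} / {j,x}

Backward fixpoint:
  live b0: ∅→{c,j,k}
  live b1: {c}→{c,j,k}
  live b2: {c,j}→{c,j,k}
  live b3: {c,j,k}→{c,j,k,x}
  live b4: {c,k}→{c}
  live b5: ∅→∅
  live b6: {c,j,k,x}→{c,j,k}

Interfere edges:
  c↔{j,k,x}
  j↔{c,k,x}
  k↔{c,j,x}
  w↔{y}
  x↔{c,j,k}
  y↔{w}

N(x) = ["c", "j", "k"]

Answer: ["c", "j", "k"]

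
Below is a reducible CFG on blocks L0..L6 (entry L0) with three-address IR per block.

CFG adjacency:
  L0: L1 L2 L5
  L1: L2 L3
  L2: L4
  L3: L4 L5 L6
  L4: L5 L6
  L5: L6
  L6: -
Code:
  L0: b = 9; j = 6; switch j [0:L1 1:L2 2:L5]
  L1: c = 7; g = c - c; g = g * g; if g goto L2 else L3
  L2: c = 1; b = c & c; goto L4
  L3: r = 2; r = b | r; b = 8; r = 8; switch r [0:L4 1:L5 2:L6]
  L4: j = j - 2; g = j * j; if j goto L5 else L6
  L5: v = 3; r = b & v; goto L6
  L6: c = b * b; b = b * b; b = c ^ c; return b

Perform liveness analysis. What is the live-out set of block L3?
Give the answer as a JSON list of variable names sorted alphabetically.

Answer: ["b", "j"]

Working:
Block summaries:
  L0: {b,j} / ∅
  L1: {c,g} / ∅
  L2: {b,c} / ∅
  L3: {b,r} / {b}
  L4: {g,j} / {j}
  L5: {r,v} / {b}
  L6: {b,c} / {b}

Liveness:
  live L0: ∅→{b,j}
  live L1: {b,j}→{b,j}
  live L2: {j}→{b,j}
  live L3: {b,j}→{b,j}
  live L4: {b,j}→{b}
  live L5: {b}→{b}
  live L6: {b}→∅

live-out(L3) = ["b", "j"]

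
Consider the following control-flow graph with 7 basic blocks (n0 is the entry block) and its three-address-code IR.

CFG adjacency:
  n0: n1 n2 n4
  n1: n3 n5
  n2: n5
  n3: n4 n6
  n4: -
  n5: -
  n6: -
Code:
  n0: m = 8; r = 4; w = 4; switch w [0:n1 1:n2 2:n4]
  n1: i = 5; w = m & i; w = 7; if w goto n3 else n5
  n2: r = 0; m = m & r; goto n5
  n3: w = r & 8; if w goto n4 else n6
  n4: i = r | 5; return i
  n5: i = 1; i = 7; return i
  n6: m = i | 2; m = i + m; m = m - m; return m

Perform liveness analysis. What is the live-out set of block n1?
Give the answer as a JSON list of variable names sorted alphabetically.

Answer: ["i", "r"]

Working:
def/use:
  n0 def {m,r,w} use ∅
  n1 def {i,w} use {m}
  n2 def {m,r} use {m}
  n3 def {w} use {r}
  n4 def {i} use {r}
  n5 def {i} use ∅
  n6 def {m} use {i}

Live sets:
  live n0: ∅→{m,r}
  live n1: {m,r}→{i,r}
  live n2: {m}→∅
  live n3: {i,r}→{i,r}
  live n4: {r}→∅
  live n5: ∅→∅
  live n6: {i}→∅

live-out(n1) = ["i", "r"]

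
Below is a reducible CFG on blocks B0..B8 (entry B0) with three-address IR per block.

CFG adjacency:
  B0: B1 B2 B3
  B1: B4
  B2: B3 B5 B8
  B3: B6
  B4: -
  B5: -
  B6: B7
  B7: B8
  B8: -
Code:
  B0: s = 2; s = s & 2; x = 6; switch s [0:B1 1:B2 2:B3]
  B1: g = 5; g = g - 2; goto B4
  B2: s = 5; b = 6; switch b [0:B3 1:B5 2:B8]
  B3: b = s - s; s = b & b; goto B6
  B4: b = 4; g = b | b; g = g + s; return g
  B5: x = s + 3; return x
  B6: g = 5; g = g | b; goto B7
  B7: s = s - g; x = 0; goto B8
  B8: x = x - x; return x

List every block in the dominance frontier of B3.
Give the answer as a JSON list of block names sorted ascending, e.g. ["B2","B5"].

Answer: ["B8"]

Derivation:
idom tree: B1←B0 B2←B0 B3←B0 B4←B1 B5←B2 B6←B3 B7←B6 B8←B0
Join-block Dom:
  B3: preds {B0,B2}: {B0} ∩ {B0,B2} = {B0}; idom=B0
  B8: preds {B2,B7}: {B0,B2} ∩ {B0,B3,B6,B7} = {B0}; idom=B0

DF walk-up:
  B3←B0: walk · to B0
  B3←B2: walk B2 to B0
  B8←B2: walk B2 to B0
  B8←B7: walk B7→B6→B3 to B0
  B0 → ∅
  B1 → ∅
  B2 → {B3,B8}
  B3 → {B8}
  B4 → ∅
  B5 → ∅
  B6 → {B8}
  B7 → {B8}
  B8 → ∅

DF(B3) = ["B8"]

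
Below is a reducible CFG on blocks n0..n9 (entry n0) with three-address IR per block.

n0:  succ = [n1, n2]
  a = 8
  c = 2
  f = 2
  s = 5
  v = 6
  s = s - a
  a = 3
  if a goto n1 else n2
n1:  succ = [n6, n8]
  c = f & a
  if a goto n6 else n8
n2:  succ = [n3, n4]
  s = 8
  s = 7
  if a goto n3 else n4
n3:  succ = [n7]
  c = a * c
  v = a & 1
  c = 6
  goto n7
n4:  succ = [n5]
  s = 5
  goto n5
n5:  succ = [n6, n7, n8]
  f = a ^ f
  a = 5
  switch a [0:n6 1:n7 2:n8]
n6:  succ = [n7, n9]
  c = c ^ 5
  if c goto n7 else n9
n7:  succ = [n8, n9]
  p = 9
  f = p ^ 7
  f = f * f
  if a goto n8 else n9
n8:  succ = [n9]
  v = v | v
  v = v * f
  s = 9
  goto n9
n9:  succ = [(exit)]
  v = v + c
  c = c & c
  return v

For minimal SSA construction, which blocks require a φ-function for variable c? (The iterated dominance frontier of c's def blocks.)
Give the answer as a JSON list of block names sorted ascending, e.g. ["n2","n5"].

idom tree: n1←n0 n2←n0 n3←n2 n4←n2 n5←n4 n6←n0 n7←n0 n8←n0 n9←n0
Join-block Dom:
  n6: preds {n1,n5}: {n0,n1} ∩ {n0,n2,n4,n5} = {n0}; idom=n0
  n7: preds {n3,n5,n6}: {n0,n2,n3} ∩ {n0,n2,n4,n5} ∩ {n0,n6} = {n0}; idom=n0
  n8: preds {n1,n5,n7}: {n0,n1} ∩ {n0,n2,n4,n5} ∩ {n0,n7} = {n0}; idom=n0
  n9: preds {n6,n7,n8}: {n0,n6} ∩ {n0,n7} ∩ {n0,n8} = {n0}; idom=n0

DF derivation:
  n6←n1: walk n1 to n0
  n6←n5: walk n5→n4→n2 to n0
  n7←n3: walk n3→n2 to n0
  n7←n5: walk n5→n4→n2 to n0
  n7←n6: walk n6 to n0
  n8←n1: walk n1 to n0
  n8←n5: walk n5→n4→n2 to n0
  n8←n7: walk n7 to n0
  n9←n6: walk n6 to n0
  n9←n7: walk n7 to n0
  n9←n8: walk n8 to n0
  DF(n0)=∅
  DF(n1)={n6,n8}
  DF(n2)={n6,n7,n8}
  DF(n3)={n7}
  DF(n4)={n6,n7,n8}
  DF(n5)={n6,n7,n8}
  DF(n6)={n7,n9}
  DF(n7)={n8,n9}
  DF(n8)={n9}
  DF(n9)=∅

φ for c: defs {n0,n1,n3,n6,n9}
  DF⁺ = {n6,n7,n8,n9}

Answer: ["n6", "n7", "n8", "n9"]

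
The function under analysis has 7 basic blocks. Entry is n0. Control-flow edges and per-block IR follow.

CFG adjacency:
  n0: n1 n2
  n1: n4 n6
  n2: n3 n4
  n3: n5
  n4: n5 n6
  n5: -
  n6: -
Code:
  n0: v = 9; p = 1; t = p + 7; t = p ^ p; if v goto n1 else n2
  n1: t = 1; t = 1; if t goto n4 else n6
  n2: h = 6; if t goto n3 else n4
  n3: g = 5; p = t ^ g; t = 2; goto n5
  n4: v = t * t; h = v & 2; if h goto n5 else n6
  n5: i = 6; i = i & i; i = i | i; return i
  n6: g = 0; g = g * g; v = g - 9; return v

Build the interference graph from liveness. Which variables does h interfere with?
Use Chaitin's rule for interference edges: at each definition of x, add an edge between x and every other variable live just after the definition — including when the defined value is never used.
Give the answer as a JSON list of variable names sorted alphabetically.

Answer: ["t"]

Working:
Per-block:
  n0: {p,t,v} / ∅
  n1: {t} / ∅
  n2: {h} / {t}
  n3: {g,p,t} / {t}
  n4: {h,v} / {t}
  n5: {i} / ∅
  n6: {g,v} / ∅

Backward fixpoint:
  n0 li=∅ lo={t}
  n1 li=∅ lo={t}
  n2 li={t} lo={t}
  n3 li={t} lo=∅
  n4 li={t} lo=∅
  n5 li=∅ lo=∅
  n6 li=∅ lo=∅

Interfere edges:
  g: {t}
  h: {t}
  i: ∅
  p: {t,v}
  t: {g,h,p,v}
  v: {p,t}

N(h) = ["t"]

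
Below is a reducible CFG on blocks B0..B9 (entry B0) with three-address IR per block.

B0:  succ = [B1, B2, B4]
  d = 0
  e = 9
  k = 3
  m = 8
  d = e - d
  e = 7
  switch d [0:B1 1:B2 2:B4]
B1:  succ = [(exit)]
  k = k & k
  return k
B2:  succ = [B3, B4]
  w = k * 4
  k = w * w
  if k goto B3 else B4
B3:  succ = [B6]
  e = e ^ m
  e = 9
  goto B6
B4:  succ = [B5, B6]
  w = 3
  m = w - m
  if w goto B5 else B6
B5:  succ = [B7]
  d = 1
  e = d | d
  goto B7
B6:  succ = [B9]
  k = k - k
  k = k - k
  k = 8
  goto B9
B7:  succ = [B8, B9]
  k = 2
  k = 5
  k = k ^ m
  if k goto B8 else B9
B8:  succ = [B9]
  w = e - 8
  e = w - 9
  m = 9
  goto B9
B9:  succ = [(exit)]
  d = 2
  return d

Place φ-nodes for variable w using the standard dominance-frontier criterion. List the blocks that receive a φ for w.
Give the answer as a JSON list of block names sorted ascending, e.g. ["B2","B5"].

Answer: ["B4", "B6", "B9"]

Analysis:
idom tree: B1←B0 B2←B0 B3←B2 B4←B0 B5←B4 B6←B0 B7←B5 B8←B7 B9←B0
Join-block Dom:
  B4: preds {B0,B2}: {B0} ∩ {B0,B2} = {B0}; idom=B0
  B6: preds {B3,B4}: {B0,B2,B3} ∩ {B0,B4} = {B0}; idom=B0
  B9: preds {B6,B7,B8}: {B0,B6} ∩ {B0,B4,B5,B7} ∩ {B0,B4,B5,B7,B8} = {B0}; idom=B0

DF walk-up:
  B4←B0: walk · to B0
  B4←B2: walk B2 to B0
  B6←B3: walk B3→B2 to B0
  B6←B4: walk B4 to B0
  B9←B6: walk B6 to B0
  B9←B7: walk B7→B5→B4 to B0
  B9←B8: walk B8→B7→B5→B4 to B0
  B0: DF=∅
  B1: DF=∅
  B2: DF={B4,B6}
  B3: DF={B6}
  B4: DF={B6,B9}
  B5: DF={B9}
  B6: DF={B9}
  B7: DF={B9}
  B8: DF={B9}
  B9: DF=∅

φ for w: defs {B2,B4,B8}
  DF⁺ = {B4,B6,B9}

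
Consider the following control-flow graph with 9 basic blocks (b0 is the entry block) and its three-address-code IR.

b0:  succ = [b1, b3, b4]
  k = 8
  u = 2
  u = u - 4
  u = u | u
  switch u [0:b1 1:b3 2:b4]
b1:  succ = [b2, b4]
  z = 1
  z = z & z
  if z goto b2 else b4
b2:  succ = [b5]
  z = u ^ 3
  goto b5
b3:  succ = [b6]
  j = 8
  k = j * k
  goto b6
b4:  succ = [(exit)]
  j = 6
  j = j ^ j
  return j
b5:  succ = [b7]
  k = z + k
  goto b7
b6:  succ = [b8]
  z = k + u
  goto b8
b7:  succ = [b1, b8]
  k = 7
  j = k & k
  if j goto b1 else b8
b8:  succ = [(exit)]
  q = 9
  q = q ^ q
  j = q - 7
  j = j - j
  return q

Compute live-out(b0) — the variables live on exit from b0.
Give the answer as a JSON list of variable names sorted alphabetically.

Block summaries:
  b0: {k,u} / ∅
  b1: {z} / ∅
  b2: {z} / {u}
  b3: {j,k} / {k}
  b4: {j} / ∅
  b5: {k} / {k,z}
  b6: {z} / {k,u}
  b7: {j,k} / ∅
  b8: {j,q} / ∅

Backward fixpoint:
  b0 li=∅ lo={k,u}
  b1 li={k,u} lo={k,u}
  b2 li={k,u} lo={k,u,z}
  b3 li={k,u} lo={k,u}
  b4 li=∅ lo=∅
  b5 li={k,u,z} lo={u}
  b6 li={k,u} lo=∅
  b7 li={u} lo={k,u}
  b8 li=∅ lo=∅

live-out(b0) = ["k", "u"]

Answer: ["k", "u"]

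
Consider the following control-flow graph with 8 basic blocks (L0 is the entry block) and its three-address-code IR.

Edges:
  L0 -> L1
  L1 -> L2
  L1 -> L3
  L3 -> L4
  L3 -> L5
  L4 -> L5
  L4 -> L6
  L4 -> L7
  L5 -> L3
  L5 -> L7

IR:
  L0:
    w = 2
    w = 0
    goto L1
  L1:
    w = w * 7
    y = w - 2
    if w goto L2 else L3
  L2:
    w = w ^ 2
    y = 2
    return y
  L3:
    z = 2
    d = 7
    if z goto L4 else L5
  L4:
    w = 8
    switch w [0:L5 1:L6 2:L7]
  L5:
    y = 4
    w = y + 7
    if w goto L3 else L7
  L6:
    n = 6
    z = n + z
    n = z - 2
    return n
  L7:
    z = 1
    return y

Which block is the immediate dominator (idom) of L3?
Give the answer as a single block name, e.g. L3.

idom tree: L1←L0 L2←L1 L3←L1 L4←L3 L5←L3 L6←L4 L7←L3
Dom at joins:
  L3: preds {L1,L5}: {L0,L1} ∩ {L0,L1,L3,L5} = {L0,L1}; idom=L1
  L5: preds {L3,L4}: {L0,L1,L3} ∩ {L0,L1,L3,L4} = {L0,L1,L3}; idom=L3
  L7: preds {L4,L5}: {L0,L1,L3,L4} ∩ {L0,L1,L3,L5} = {L0,L1,L3}; idom=L3

idom(L3) = L1

Answer: L1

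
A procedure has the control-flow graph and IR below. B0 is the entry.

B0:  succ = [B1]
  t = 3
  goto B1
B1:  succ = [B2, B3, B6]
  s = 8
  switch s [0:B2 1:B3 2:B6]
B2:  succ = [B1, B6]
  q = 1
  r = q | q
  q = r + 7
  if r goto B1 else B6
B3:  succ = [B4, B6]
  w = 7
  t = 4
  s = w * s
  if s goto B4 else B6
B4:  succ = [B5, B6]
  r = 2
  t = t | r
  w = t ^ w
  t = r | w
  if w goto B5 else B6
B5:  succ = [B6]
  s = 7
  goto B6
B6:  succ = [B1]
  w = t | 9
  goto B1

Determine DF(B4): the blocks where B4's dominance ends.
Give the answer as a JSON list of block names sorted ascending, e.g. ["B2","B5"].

Answer: ["B6"]

Analysis:
idom tree: B1←B0 B2←B1 B3←B1 B4←B3 B5←B4 B6←B1
Join-block Dom:
  B1: preds {B0,B2,B6}: {B0} ∩ {B0,B1,B2} ∩ {B0,B1,B6} = {B0}; idom=B0
  B6: preds {B1,B2,B3,B4,B5}: {B0,B1} ∩ {B0,B1,B2} ∩ {B0,B1,B3} ∩ {B0,B1,B3,B4} ∩ {B0,B1,B3,B4,B5} = {B0,B1}; idom=B1

DF derivation:
  B1←B0: walk · to B0
  B1←B2: walk B2→B1 to B0
  B1←B6: walk B6→B1 to B0
  B6←B1: walk · to B1
  B6←B2: walk B2 to B1
  B6←B3: walk B3 to B1
  B6←B4: walk B4→B3 to B1
  B6←B5: walk B5→B4→B3 to B1
  B0 → ∅
  B1 → {B1}
  B2 → {B1,B6}
  B3 → {B6}
  B4 → {B6}
  B5 → {B6}
  B6 → {B1}

DF(B4) = ["B6"]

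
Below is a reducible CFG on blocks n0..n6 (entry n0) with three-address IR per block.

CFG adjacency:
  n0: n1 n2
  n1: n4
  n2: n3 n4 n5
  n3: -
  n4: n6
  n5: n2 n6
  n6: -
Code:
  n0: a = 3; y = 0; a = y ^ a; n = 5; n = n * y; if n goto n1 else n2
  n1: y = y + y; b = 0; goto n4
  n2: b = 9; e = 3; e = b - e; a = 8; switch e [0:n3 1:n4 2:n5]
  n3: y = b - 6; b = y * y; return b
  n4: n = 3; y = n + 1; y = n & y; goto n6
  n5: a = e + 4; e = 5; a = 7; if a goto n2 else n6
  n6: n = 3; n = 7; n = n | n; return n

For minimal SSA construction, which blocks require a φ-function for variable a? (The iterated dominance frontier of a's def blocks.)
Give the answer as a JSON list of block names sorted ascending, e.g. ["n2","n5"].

Answer: ["n2", "n4", "n6"]

Analysis:
idom tree: n1←n0 n2←n0 n3←n2 n4←n0 n5←n2 n6←n0
Join-block Dom:
  n2: preds {n0,n5}: {n0} ∩ {n0,n2,n5} = {n0}; idom=n0
  n4: preds {n1,n2}: {n0,n1} ∩ {n0,n2} = {n0}; idom=n0
  n6: preds {n4,n5}: {n0,n4} ∩ {n0,n2,n5} = {n0}; idom=n0

Frontier:
  n2←n0: walk · to n0
  n2←n5: walk n5→n2 to n0
  n4←n1: walk n1 to n0
  n4←n2: walk n2 to n0
  n6←n4: walk n4 to n0
  n6←n5: walk n5→n2 to n0
  n0 → ∅
  n1 → {n4}
  n2 → {n2,n4,n6}
  n3 → ∅
  n4 → {n6}
  n5 → {n2,n6}
  n6 → ∅

φ for a: defs {n0,n2,n5}
  DF⁺ = {n2,n4,n6}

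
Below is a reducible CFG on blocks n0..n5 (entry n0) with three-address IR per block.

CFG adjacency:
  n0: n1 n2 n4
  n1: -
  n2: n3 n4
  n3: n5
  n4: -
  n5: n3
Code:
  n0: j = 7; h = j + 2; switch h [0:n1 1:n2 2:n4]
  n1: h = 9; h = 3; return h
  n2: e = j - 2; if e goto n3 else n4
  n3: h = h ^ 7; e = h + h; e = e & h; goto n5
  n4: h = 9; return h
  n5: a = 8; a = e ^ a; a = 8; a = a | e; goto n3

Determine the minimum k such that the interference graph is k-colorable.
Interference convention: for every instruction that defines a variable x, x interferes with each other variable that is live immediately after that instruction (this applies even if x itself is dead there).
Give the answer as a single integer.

def/use:
  n0: {h,j} / ∅
  n1: {h} / ∅
  n2: {e} / {j}
  n3: {e,h} / {h}
  n4: {h} / ∅
  n5: {a} / {e}

Liveness:
  n0: in=∅ out={h,j}
  n1: in=∅ out=∅
  n2: in={h,j} out={h}
  n3: in={h} out={e,h}
  n4: in=∅ out=∅
  n5: in={e,h} out={h}

Interference:
  a — {e,h}
  e — {a,h}
  h — {a,e,j}
  j — {h}

Chromatic number:
  clique {a,e,h} ⇒ need ≥ 3
  assign a→r1 e→r2 h→r0 j→r1 — no edge inside a register ⇒ χ ≤ 3
  χ = 3

Answer: 3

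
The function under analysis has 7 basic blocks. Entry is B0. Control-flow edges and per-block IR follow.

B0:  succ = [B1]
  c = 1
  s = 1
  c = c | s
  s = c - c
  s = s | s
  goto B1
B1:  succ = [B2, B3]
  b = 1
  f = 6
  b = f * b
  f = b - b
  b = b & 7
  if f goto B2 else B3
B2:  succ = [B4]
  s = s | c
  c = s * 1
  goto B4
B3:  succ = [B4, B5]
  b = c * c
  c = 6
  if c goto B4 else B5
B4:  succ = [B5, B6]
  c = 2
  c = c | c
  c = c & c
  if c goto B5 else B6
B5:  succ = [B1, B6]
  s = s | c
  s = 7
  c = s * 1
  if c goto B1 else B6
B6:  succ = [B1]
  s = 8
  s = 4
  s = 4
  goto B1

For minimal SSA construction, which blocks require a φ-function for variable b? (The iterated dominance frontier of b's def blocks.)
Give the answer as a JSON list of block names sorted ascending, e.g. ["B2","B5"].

Answer: ["B1", "B4", "B5", "B6"]

Analysis:
idom tree: B1←B0 B2←B1 B3←B1 B4←B1 B5←B1 B6←B1
Dom at joins:
  B1: preds {B0,B5,B6}: {B0} ∩ {B0,B1,B5} ∩ {B0,B1,B6} = {B0}; idom=B0
  B4: preds {B2,B3}: {B0,B1,B2} ∩ {B0,B1,B3} = {B0,B1}; idom=B1
  B5: preds {B3,B4}: {B0,B1,B3} ∩ {B0,B1,B4} = {B0,B1}; idom=B1
  B6: preds {B4,B5}: {B0,B1,B4} ∩ {B0,B1,B5} = {B0,B1}; idom=B1

Frontier:
  join B1 pred B0: · stop@B0
  join B1 pred B5: B5→B1 stop@B0
  join B1 pred B6: B6→B1 stop@B0
  join B4 pred B2: B2 stop@B1
  join B4 pred B3: B3 stop@B1
  join B5 pred B3: B3 stop@B1
  join B5 pred B4: B4 stop@B1
  join B6 pred B4: B4 stop@B1
  join B6 pred B5: B5 stop@B1
  DF(B0)=∅
  DF(B1)={B1}
  DF(B2)={B4}
  DF(B3)={B4,B5}
  DF(B4)={B5,B6}
  DF(B5)={B1,B6}
  DF(B6)={B1}

φ for b: defs {B1,B3}
  DF⁺ = {B1,B4,B5,B6}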